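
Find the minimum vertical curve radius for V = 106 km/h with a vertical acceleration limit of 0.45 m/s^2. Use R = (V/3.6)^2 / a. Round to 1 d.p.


Convert speed: V = 106 / 3.6 = 29.4444 m/s
V^2 = 866.9753 m^2/s^2
R_v = 866.9753 / 0.45
R_v = 1926.6 m

1926.6


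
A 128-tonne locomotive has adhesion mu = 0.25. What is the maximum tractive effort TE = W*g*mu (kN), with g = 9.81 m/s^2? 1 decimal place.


TE_max = W * g * mu
TE_max = 128 * 9.81 * 0.25
TE_max = 1255.68 * 0.25
TE_max = 313.9 kN

313.9


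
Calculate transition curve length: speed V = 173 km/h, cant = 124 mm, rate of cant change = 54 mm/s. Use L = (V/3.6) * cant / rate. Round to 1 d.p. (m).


Convert speed: V = 173 / 3.6 = 48.0556 m/s
L = 48.0556 * 124 / 54
L = 5958.8889 / 54
L = 110.3 m

110.3


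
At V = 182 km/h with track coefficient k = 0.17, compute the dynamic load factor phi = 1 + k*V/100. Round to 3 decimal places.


phi = 1 + k * V / 100
phi = 1 + 0.17 * 182 / 100
phi = 1 + 0.3094
phi = 1.309

1.309


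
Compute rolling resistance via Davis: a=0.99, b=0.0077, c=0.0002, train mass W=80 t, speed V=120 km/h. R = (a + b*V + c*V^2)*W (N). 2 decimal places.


b*V = 0.0077 * 120 = 0.924
c*V^2 = 0.0002 * 14400 = 2.88
R_per_t = 0.99 + 0.924 + 2.88 = 4.794 N/t
R_total = 4.794 * 80 = 383.52 N

383.52


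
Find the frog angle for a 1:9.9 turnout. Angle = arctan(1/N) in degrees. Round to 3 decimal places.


1/N = 1/9.9 = 0.10101
angle = arctan(0.10101) = 0.100669 rad
angle = 0.100669 * 180/pi = 5.768 degrees

5.768


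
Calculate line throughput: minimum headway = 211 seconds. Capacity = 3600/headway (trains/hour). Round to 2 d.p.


Capacity = 3600 / headway
Capacity = 3600 / 211
Capacity = 17.06 trains/hour

17.06


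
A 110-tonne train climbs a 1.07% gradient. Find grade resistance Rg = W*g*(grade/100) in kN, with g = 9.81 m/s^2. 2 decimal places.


Rg = W * 9.81 * grade / 100
Rg = 110 * 9.81 * 1.07 / 100
Rg = 1079.1 * 0.0107
Rg = 11.55 kN

11.55


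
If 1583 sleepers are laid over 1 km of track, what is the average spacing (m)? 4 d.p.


Spacing = 1000 m / number of sleepers
Spacing = 1000 / 1583
Spacing = 0.6317 m

0.6317


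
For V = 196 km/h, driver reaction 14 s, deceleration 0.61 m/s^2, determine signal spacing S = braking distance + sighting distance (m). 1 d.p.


V = 196 / 3.6 = 54.4444 m/s
Braking distance = 54.4444^2 / (2*0.61) = 2429.6701 m
Sighting distance = 54.4444 * 14 = 762.2222 m
S = 2429.6701 + 762.2222 = 3191.9 m

3191.9


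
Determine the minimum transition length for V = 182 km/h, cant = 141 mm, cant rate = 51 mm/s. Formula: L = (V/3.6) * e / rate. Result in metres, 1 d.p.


Convert speed: V = 182 / 3.6 = 50.5556 m/s
L = 50.5556 * 141 / 51
L = 7128.3333 / 51
L = 139.8 m

139.8


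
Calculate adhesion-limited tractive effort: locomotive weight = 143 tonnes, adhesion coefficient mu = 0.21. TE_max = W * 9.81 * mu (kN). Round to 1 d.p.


TE_max = W * g * mu
TE_max = 143 * 9.81 * 0.21
TE_max = 1402.83 * 0.21
TE_max = 294.6 kN

294.6


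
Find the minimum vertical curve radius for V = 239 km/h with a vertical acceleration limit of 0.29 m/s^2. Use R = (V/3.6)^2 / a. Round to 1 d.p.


Convert speed: V = 239 / 3.6 = 66.3889 m/s
V^2 = 4407.4846 m^2/s^2
R_v = 4407.4846 / 0.29
R_v = 15198.2 m

15198.2


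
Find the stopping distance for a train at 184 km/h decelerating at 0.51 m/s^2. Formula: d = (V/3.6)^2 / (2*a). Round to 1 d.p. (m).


Convert speed: V = 184 / 3.6 = 51.1111 m/s
V^2 = 2612.3457
d = 2612.3457 / (2 * 0.51)
d = 2612.3457 / 1.02
d = 2561.1 m

2561.1


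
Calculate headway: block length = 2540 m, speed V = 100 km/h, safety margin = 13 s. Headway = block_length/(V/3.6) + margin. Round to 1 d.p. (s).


V = 100 / 3.6 = 27.7778 m/s
Block traversal time = 2540 / 27.7778 = 91.44 s
Headway = 91.44 + 13
Headway = 104.4 s

104.4


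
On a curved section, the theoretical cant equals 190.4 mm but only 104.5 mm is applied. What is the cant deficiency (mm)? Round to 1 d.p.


Cant deficiency = equilibrium cant - actual cant
CD = 190.4 - 104.5
CD = 85.9 mm

85.9


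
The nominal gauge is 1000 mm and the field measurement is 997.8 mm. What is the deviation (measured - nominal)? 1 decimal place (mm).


Deviation = measured - nominal
Deviation = 997.8 - 1000
Deviation = -2.2 mm

-2.2


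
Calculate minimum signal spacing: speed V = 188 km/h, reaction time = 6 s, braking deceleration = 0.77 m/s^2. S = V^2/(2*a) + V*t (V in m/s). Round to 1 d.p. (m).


V = 188 / 3.6 = 52.2222 m/s
Braking distance = 52.2222^2 / (2*0.77) = 1770.8834 m
Sighting distance = 52.2222 * 6 = 313.3333 m
S = 1770.8834 + 313.3333 = 2084.2 m

2084.2


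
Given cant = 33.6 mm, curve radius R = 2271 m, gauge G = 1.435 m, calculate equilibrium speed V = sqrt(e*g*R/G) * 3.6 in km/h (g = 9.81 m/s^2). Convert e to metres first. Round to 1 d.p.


Convert cant: e = 33.6 mm = 0.0336 m
V_ms = sqrt(0.0336 * 9.81 * 2271 / 1.435)
V_ms = sqrt(521.643161) = 22.8395 m/s
V = 22.8395 * 3.6 = 82.2 km/h

82.2


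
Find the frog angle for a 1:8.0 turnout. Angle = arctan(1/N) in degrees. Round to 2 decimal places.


1/N = 1/8.0 = 0.125
angle = arctan(0.125) = 0.124355 rad
angle = 0.124355 * 180/pi = 7.13 degrees

7.13


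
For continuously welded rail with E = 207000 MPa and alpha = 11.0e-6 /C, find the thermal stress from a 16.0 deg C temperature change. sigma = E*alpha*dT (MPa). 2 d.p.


sigma = E * alpha * dT
sigma = 207000 * 11.0e-6 * 16.0
sigma = 2.277 * 16.0
sigma = 36.43 MPa

36.43


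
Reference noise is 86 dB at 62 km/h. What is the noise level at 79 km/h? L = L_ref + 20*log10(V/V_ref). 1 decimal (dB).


V/V_ref = 79 / 62 = 1.274194
log10(1.274194) = 0.105235
20 * 0.105235 = 2.1047
L = 86 + 2.1047 = 88.1 dB

88.1


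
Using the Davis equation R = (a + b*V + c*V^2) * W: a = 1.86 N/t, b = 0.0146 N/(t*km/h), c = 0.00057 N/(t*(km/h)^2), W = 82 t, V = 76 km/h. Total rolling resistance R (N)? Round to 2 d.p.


b*V = 0.0146 * 76 = 1.1096
c*V^2 = 0.00057 * 5776 = 3.29232
R_per_t = 1.86 + 1.1096 + 3.29232 = 6.26192 N/t
R_total = 6.26192 * 82 = 513.48 N

513.48


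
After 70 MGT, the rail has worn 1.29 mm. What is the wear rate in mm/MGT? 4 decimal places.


Wear rate = total wear / cumulative tonnage
Rate = 1.29 / 70
Rate = 0.0184 mm/MGT

0.0184


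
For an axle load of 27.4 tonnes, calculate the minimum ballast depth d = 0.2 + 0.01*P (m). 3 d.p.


d = 0.2 + 0.01 * 27.4
d = 0.2 + 0.274
d = 0.474 m

0.474


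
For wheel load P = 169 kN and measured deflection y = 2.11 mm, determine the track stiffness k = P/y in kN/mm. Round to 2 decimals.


Track stiffness k = P / y
k = 169 / 2.11
k = 80.09 kN/mm

80.09


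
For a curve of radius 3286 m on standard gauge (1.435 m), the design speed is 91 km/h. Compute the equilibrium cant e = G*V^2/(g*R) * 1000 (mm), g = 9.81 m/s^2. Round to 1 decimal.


Convert speed: V = 91 / 3.6 = 25.2778 m/s
Apply formula: e = 1.435 * 25.2778^2 / (9.81 * 3286)
e = 1.435 * 638.966 / 32235.66
e = 0.028444 m = 28.4 mm

28.4


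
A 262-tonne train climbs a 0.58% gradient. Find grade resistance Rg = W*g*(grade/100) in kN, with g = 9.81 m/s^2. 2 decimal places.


Rg = W * 9.81 * grade / 100
Rg = 262 * 9.81 * 0.58 / 100
Rg = 2570.22 * 0.0058
Rg = 14.91 kN

14.91


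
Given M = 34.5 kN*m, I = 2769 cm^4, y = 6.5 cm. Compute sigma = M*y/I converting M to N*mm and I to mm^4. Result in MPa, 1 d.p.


Convert units:
M = 34.5 kN*m = 34500000 N*mm
y = 6.5 cm = 65 mm
I = 2769 cm^4 = 27690000 mm^4
sigma = 34500000 * 65 / 27690000
sigma = 81.0 MPa

81.0


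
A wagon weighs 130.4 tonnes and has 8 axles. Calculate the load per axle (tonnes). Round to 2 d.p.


Load per axle = total weight / number of axles
Load = 130.4 / 8
Load = 16.30 tonnes

16.30


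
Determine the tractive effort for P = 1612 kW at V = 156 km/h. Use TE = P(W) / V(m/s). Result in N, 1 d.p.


Convert: P = 1612 kW = 1612000 W
V = 156 / 3.6 = 43.3333 m/s
TE = 1612000 / 43.3333
TE = 37200.0 N

37200.0


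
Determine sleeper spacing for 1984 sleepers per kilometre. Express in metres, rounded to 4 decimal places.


Spacing = 1000 m / number of sleepers
Spacing = 1000 / 1984
Spacing = 0.5040 m

0.5040


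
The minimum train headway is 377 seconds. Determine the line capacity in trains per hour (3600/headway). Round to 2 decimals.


Capacity = 3600 / headway
Capacity = 3600 / 377
Capacity = 9.55 trains/hour

9.55


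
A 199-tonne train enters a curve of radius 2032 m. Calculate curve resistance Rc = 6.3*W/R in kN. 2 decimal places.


Rc = 6.3 * W / R
Rc = 6.3 * 199 / 2032
Rc = 1253.7 / 2032
Rc = 0.62 kN

0.62


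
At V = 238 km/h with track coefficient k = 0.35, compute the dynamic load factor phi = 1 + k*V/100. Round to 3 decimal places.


phi = 1 + k * V / 100
phi = 1 + 0.35 * 238 / 100
phi = 1 + 0.833
phi = 1.833

1.833


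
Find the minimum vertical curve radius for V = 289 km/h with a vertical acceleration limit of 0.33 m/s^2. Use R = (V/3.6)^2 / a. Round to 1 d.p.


Convert speed: V = 289 / 3.6 = 80.2778 m/s
V^2 = 6444.5216 m^2/s^2
R_v = 6444.5216 / 0.33
R_v = 19528.9 m

19528.9


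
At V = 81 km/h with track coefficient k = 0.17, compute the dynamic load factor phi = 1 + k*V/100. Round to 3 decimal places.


phi = 1 + k * V / 100
phi = 1 + 0.17 * 81 / 100
phi = 1 + 0.1377
phi = 1.138

1.138


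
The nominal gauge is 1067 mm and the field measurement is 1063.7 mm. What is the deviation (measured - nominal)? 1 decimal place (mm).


Deviation = measured - nominal
Deviation = 1063.7 - 1067
Deviation = -3.3 mm

-3.3


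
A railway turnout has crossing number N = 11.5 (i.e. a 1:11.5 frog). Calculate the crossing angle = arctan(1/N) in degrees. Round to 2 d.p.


1/N = 1/11.5 = 0.086957
angle = arctan(0.086957) = 0.086738 rad
angle = 0.086738 * 180/pi = 4.97 degrees

4.97


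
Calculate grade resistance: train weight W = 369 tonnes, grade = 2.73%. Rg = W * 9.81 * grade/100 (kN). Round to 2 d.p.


Rg = W * 9.81 * grade / 100
Rg = 369 * 9.81 * 2.73 / 100
Rg = 3619.89 * 0.0273
Rg = 98.82 kN

98.82


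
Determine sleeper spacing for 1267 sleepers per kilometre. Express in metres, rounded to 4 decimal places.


Spacing = 1000 m / number of sleepers
Spacing = 1000 / 1267
Spacing = 0.7893 m

0.7893


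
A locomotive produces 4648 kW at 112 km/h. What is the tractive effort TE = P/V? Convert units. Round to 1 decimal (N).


Convert: P = 4648 kW = 4648000 W
V = 112 / 3.6 = 31.1111 m/s
TE = 4648000 / 31.1111
TE = 149400.0 N

149400.0


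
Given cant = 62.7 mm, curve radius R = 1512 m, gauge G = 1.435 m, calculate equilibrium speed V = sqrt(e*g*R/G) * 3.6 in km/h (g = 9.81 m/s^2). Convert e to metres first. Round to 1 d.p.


Convert cant: e = 62.7 mm = 0.0627 m
V_ms = sqrt(0.0627 * 9.81 * 1512 / 1.435)
V_ms = sqrt(648.091668) = 25.4576 m/s
V = 25.4576 * 3.6 = 91.6 km/h

91.6


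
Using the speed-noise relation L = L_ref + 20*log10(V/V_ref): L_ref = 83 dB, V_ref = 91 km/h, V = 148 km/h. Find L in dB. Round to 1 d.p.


V/V_ref = 148 / 91 = 1.626374
log10(1.626374) = 0.21122
20 * 0.21122 = 4.2244
L = 83 + 4.2244 = 87.2 dB

87.2


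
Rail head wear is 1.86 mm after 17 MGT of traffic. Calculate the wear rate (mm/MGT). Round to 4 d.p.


Wear rate = total wear / cumulative tonnage
Rate = 1.86 / 17
Rate = 0.1094 mm/MGT

0.1094


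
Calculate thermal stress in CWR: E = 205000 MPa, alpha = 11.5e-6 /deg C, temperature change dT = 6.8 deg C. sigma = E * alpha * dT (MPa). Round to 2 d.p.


sigma = E * alpha * dT
sigma = 205000 * 11.5e-6 * 6.8
sigma = 2.3575 * 6.8
sigma = 16.03 MPa

16.03


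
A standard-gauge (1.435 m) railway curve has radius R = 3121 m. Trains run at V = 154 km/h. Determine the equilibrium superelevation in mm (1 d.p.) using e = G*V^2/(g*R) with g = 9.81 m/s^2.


Convert speed: V = 154 / 3.6 = 42.7778 m/s
Apply formula: e = 1.435 * 42.7778^2 / (9.81 * 3121)
e = 1.435 * 1829.9383 / 30617.01
e = 0.085768 m = 85.8 mm

85.8


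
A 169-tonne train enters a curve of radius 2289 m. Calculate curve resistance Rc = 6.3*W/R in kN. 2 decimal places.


Rc = 6.3 * W / R
Rc = 6.3 * 169 / 2289
Rc = 1064.7 / 2289
Rc = 0.47 kN

0.47


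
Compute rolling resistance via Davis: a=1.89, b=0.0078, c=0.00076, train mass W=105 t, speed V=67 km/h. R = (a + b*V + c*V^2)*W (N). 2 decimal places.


b*V = 0.0078 * 67 = 0.5226
c*V^2 = 0.00076 * 4489 = 3.41164
R_per_t = 1.89 + 0.5226 + 3.41164 = 5.82424 N/t
R_total = 5.82424 * 105 = 611.55 N

611.55


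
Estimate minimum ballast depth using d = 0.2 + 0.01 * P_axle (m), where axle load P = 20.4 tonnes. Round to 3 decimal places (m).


d = 0.2 + 0.01 * 20.4
d = 0.2 + 0.204
d = 0.404 m

0.404


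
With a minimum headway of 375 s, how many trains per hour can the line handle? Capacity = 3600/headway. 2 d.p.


Capacity = 3600 / headway
Capacity = 3600 / 375
Capacity = 9.60 trains/hour

9.60


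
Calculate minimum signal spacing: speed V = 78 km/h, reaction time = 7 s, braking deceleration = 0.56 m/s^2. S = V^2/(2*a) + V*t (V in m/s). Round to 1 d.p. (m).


V = 78 / 3.6 = 21.6667 m/s
Braking distance = 21.6667^2 / (2*0.56) = 419.1468 m
Sighting distance = 21.6667 * 7 = 151.6667 m
S = 419.1468 + 151.6667 = 570.8 m

570.8


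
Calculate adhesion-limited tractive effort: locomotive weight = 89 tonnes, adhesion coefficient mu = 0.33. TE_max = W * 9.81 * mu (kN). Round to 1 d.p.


TE_max = W * g * mu
TE_max = 89 * 9.81 * 0.33
TE_max = 873.09 * 0.33
TE_max = 288.1 kN

288.1


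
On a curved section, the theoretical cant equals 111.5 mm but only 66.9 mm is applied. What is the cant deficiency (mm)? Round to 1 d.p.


Cant deficiency = equilibrium cant - actual cant
CD = 111.5 - 66.9
CD = 44.6 mm

44.6


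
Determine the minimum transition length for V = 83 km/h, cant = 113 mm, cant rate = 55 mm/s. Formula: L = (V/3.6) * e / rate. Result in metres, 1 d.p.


Convert speed: V = 83 / 3.6 = 23.0556 m/s
L = 23.0556 * 113 / 55
L = 2605.2778 / 55
L = 47.4 m

47.4


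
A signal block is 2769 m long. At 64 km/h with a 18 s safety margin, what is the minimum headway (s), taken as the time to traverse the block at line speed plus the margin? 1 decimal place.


V = 64 / 3.6 = 17.7778 m/s
Block traversal time = 2769 / 17.7778 = 155.7562 s
Headway = 155.7562 + 18
Headway = 173.8 s

173.8


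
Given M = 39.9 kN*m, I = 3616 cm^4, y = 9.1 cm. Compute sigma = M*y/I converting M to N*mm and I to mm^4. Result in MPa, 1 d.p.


Convert units:
M = 39.9 kN*m = 39900000 N*mm
y = 9.1 cm = 91 mm
I = 3616 cm^4 = 36160000 mm^4
sigma = 39900000 * 91 / 36160000
sigma = 100.4 MPa

100.4


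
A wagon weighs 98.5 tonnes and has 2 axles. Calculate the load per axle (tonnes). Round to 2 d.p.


Load per axle = total weight / number of axles
Load = 98.5 / 2
Load = 49.25 tonnes

49.25


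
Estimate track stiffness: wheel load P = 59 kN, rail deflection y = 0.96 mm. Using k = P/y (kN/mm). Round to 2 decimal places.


Track stiffness k = P / y
k = 59 / 0.96
k = 61.46 kN/mm

61.46


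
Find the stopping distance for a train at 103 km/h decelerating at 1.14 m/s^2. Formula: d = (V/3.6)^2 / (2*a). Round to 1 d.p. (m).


Convert speed: V = 103 / 3.6 = 28.6111 m/s
V^2 = 818.5957
d = 818.5957 / (2 * 1.14)
d = 818.5957 / 2.28
d = 359.0 m

359.0


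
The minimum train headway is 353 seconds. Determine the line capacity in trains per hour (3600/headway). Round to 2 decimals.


Capacity = 3600 / headway
Capacity = 3600 / 353
Capacity = 10.20 trains/hour

10.20


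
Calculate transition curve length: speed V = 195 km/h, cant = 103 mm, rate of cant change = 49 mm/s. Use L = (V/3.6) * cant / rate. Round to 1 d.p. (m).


Convert speed: V = 195 / 3.6 = 54.1667 m/s
L = 54.1667 * 103 / 49
L = 5579.1667 / 49
L = 113.9 m

113.9


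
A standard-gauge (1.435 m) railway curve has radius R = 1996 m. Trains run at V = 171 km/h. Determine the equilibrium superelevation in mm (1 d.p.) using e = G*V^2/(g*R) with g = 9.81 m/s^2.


Convert speed: V = 171 / 3.6 = 47.5 m/s
Apply formula: e = 1.435 * 47.5^2 / (9.81 * 1996)
e = 1.435 * 2256.25 / 19580.76
e = 0.165352 m = 165.4 mm

165.4


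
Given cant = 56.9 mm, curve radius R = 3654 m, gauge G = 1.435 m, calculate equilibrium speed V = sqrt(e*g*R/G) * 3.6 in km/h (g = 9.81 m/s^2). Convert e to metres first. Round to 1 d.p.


Convert cant: e = 56.9 mm = 0.0569 m
V_ms = sqrt(0.0569 * 9.81 * 3654 / 1.435)
V_ms = sqrt(1421.339795) = 37.7007 m/s
V = 37.7007 * 3.6 = 135.7 km/h

135.7


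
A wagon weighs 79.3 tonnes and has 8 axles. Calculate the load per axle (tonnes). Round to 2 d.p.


Load per axle = total weight / number of axles
Load = 79.3 / 8
Load = 9.91 tonnes

9.91


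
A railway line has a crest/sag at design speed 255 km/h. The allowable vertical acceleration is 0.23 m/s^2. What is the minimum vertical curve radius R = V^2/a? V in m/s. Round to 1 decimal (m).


Convert speed: V = 255 / 3.6 = 70.8333 m/s
V^2 = 5017.3611 m^2/s^2
R_v = 5017.3611 / 0.23
R_v = 21814.6 m

21814.6


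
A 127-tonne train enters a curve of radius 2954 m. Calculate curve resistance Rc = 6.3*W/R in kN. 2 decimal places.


Rc = 6.3 * W / R
Rc = 6.3 * 127 / 2954
Rc = 800.1 / 2954
Rc = 0.27 kN

0.27


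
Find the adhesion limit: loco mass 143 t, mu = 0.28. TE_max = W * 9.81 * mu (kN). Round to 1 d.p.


TE_max = W * g * mu
TE_max = 143 * 9.81 * 0.28
TE_max = 1402.83 * 0.28
TE_max = 392.8 kN

392.8


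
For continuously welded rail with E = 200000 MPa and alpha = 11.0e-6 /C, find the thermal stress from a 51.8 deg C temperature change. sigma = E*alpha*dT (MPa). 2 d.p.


sigma = E * alpha * dT
sigma = 200000 * 11.0e-6 * 51.8
sigma = 2.2 * 51.8
sigma = 113.96 MPa

113.96


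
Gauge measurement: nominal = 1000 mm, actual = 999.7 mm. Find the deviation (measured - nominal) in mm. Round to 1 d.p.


Deviation = measured - nominal
Deviation = 999.7 - 1000
Deviation = -0.3 mm

-0.3


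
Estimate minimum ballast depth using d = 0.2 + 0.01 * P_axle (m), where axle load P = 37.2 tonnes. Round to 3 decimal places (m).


d = 0.2 + 0.01 * 37.2
d = 0.2 + 0.372
d = 0.572 m

0.572


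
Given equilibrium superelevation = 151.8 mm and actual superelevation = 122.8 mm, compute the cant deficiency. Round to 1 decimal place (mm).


Cant deficiency = equilibrium cant - actual cant
CD = 151.8 - 122.8
CD = 29.0 mm

29.0


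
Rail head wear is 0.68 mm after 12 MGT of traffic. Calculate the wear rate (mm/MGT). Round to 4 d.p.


Wear rate = total wear / cumulative tonnage
Rate = 0.68 / 12
Rate = 0.0567 mm/MGT

0.0567


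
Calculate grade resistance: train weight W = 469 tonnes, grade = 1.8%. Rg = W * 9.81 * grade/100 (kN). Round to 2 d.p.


Rg = W * 9.81 * grade / 100
Rg = 469 * 9.81 * 1.8 / 100
Rg = 4600.89 * 0.018
Rg = 82.82 kN

82.82


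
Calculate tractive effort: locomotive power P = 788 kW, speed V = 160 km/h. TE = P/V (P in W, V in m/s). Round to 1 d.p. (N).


Convert: P = 788 kW = 788000 W
V = 160 / 3.6 = 44.4444 m/s
TE = 788000 / 44.4444
TE = 17730.0 N

17730.0


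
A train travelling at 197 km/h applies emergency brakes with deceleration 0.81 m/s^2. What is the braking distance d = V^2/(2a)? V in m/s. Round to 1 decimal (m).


Convert speed: V = 197 / 3.6 = 54.7222 m/s
V^2 = 2994.5216
d = 2994.5216 / (2 * 0.81)
d = 2994.5216 / 1.62
d = 1848.5 m

1848.5


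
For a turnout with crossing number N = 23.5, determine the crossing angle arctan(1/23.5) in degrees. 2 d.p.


1/N = 1/23.5 = 0.042553
angle = arctan(0.042553) = 0.042528 rad
angle = 0.042528 * 180/pi = 2.44 degrees

2.44


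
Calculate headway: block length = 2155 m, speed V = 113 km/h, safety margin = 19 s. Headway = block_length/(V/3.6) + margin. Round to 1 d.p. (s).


V = 113 / 3.6 = 31.3889 m/s
Block traversal time = 2155 / 31.3889 = 68.6549 s
Headway = 68.6549 + 19
Headway = 87.7 s

87.7


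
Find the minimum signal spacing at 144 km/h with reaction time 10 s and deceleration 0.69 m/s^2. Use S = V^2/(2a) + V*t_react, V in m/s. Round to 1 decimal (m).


V = 144 / 3.6 = 40.0 m/s
Braking distance = 40.0^2 / (2*0.69) = 1159.4203 m
Sighting distance = 40.0 * 10 = 400.0 m
S = 1159.4203 + 400.0 = 1559.4 m

1559.4


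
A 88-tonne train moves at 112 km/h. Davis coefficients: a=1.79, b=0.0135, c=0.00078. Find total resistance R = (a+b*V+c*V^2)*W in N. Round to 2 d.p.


b*V = 0.0135 * 112 = 1.512
c*V^2 = 0.00078 * 12544 = 9.78432
R_per_t = 1.79 + 1.512 + 9.78432 = 13.08632 N/t
R_total = 13.08632 * 88 = 1151.60 N

1151.60


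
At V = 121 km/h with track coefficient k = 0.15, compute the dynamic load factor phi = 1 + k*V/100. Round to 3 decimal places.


phi = 1 + k * V / 100
phi = 1 + 0.15 * 121 / 100
phi = 1 + 0.1815
phi = 1.182

1.182


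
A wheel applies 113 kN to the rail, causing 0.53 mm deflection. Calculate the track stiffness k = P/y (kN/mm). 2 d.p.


Track stiffness k = P / y
k = 113 / 0.53
k = 213.21 kN/mm

213.21


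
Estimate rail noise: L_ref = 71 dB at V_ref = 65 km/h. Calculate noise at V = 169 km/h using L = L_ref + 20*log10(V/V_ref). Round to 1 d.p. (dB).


V/V_ref = 169 / 65 = 2.6
log10(2.6) = 0.414973
20 * 0.414973 = 8.2995
L = 71 + 8.2995 = 79.3 dB

79.3


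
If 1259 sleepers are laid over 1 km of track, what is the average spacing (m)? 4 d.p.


Spacing = 1000 m / number of sleepers
Spacing = 1000 / 1259
Spacing = 0.7943 m

0.7943


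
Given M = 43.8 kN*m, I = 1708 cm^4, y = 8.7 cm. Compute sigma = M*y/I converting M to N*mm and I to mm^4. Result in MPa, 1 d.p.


Convert units:
M = 43.8 kN*m = 43800000 N*mm
y = 8.7 cm = 87 mm
I = 1708 cm^4 = 17080000 mm^4
sigma = 43800000 * 87 / 17080000
sigma = 223.1 MPa

223.1


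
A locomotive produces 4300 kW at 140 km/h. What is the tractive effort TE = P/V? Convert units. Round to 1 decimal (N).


Convert: P = 4300 kW = 4300000 W
V = 140 / 3.6 = 38.8889 m/s
TE = 4300000 / 38.8889
TE = 110571.4 N

110571.4


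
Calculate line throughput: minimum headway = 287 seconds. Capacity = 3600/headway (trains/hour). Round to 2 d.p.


Capacity = 3600 / headway
Capacity = 3600 / 287
Capacity = 12.54 trains/hour

12.54


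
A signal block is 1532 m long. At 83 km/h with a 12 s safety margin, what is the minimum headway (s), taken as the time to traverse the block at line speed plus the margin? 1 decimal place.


V = 83 / 3.6 = 23.0556 m/s
Block traversal time = 1532 / 23.0556 = 66.4482 s
Headway = 66.4482 + 12
Headway = 78.4 s

78.4


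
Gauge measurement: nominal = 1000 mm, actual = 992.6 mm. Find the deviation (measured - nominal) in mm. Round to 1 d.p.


Deviation = measured - nominal
Deviation = 992.6 - 1000
Deviation = -7.4 mm

-7.4


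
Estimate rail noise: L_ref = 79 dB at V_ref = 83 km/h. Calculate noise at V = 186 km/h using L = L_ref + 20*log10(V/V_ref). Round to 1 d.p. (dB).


V/V_ref = 186 / 83 = 2.240964
log10(2.240964) = 0.350435
20 * 0.350435 = 7.0087
L = 79 + 7.0087 = 86.0 dB

86.0


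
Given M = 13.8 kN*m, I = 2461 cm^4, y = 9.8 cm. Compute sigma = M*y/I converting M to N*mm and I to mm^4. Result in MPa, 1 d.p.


Convert units:
M = 13.8 kN*m = 13800000 N*mm
y = 9.8 cm = 98 mm
I = 2461 cm^4 = 24610000 mm^4
sigma = 13800000 * 98 / 24610000
sigma = 55.0 MPa

55.0


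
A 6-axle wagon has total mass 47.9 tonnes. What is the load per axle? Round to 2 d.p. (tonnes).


Load per axle = total weight / number of axles
Load = 47.9 / 6
Load = 7.98 tonnes

7.98


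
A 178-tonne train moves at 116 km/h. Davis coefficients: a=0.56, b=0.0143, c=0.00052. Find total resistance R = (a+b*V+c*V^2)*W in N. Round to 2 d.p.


b*V = 0.0143 * 116 = 1.6588
c*V^2 = 0.00052 * 13456 = 6.99712
R_per_t = 0.56 + 1.6588 + 6.99712 = 9.21592 N/t
R_total = 9.21592 * 178 = 1640.43 N

1640.43


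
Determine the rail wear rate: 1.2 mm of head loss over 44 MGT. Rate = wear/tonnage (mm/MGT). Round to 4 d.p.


Wear rate = total wear / cumulative tonnage
Rate = 1.2 / 44
Rate = 0.0273 mm/MGT

0.0273


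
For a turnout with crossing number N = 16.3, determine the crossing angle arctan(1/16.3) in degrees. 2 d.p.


1/N = 1/16.3 = 0.06135
angle = arctan(0.06135) = 0.061273 rad
angle = 0.061273 * 180/pi = 3.51 degrees

3.51


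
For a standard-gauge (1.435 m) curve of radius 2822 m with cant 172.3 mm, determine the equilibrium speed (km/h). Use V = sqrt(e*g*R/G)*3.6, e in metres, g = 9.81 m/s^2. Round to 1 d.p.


Convert cant: e = 172.3 mm = 0.1723 m
V_ms = sqrt(0.1723 * 9.81 * 2822 / 1.435)
V_ms = sqrt(3323.987586) = 57.654 m/s
V = 57.654 * 3.6 = 207.6 km/h

207.6


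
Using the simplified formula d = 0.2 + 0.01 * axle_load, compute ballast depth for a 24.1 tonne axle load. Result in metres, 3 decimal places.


d = 0.2 + 0.01 * 24.1
d = 0.2 + 0.241
d = 0.441 m

0.441


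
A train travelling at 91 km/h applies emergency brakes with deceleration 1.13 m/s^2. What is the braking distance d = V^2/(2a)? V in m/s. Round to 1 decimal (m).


Convert speed: V = 91 / 3.6 = 25.2778 m/s
V^2 = 638.966
d = 638.966 / (2 * 1.13)
d = 638.966 / 2.26
d = 282.7 m

282.7


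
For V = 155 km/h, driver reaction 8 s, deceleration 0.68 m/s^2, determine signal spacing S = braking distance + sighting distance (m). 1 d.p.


V = 155 / 3.6 = 43.0556 m/s
Braking distance = 43.0556^2 / (2*0.68) = 1363.0742 m
Sighting distance = 43.0556 * 8 = 344.4444 m
S = 1363.0742 + 344.4444 = 1707.5 m

1707.5


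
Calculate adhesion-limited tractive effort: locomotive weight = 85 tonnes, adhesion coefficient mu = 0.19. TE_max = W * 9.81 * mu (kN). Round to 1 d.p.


TE_max = W * g * mu
TE_max = 85 * 9.81 * 0.19
TE_max = 833.85 * 0.19
TE_max = 158.4 kN

158.4


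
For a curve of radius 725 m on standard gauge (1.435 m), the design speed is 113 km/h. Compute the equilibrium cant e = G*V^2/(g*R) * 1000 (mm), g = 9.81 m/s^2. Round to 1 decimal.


Convert speed: V = 113 / 3.6 = 31.3889 m/s
Apply formula: e = 1.435 * 31.3889^2 / (9.81 * 725)
e = 1.435 * 985.2623 / 7112.25
e = 0.198791 m = 198.8 mm

198.8


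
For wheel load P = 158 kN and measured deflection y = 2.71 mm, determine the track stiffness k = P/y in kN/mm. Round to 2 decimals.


Track stiffness k = P / y
k = 158 / 2.71
k = 58.30 kN/mm

58.30


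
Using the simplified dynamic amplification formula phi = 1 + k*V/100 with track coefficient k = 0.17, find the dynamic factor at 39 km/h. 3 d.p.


phi = 1 + k * V / 100
phi = 1 + 0.17 * 39 / 100
phi = 1 + 0.0663
phi = 1.066

1.066


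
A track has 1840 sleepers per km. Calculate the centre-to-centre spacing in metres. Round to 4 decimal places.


Spacing = 1000 m / number of sleepers
Spacing = 1000 / 1840
Spacing = 0.5435 m

0.5435


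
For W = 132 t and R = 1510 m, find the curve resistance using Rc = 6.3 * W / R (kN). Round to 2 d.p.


Rc = 6.3 * W / R
Rc = 6.3 * 132 / 1510
Rc = 831.6 / 1510
Rc = 0.55 kN

0.55


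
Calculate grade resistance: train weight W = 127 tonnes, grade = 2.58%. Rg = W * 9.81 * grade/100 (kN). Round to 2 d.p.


Rg = W * 9.81 * grade / 100
Rg = 127 * 9.81 * 2.58 / 100
Rg = 1245.87 * 0.0258
Rg = 32.14 kN

32.14


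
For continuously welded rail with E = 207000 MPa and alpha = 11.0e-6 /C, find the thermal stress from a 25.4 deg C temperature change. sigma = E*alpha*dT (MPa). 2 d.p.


sigma = E * alpha * dT
sigma = 207000 * 11.0e-6 * 25.4
sigma = 2.277 * 25.4
sigma = 57.84 MPa

57.84


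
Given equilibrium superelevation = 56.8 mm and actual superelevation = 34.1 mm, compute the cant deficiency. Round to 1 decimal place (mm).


Cant deficiency = equilibrium cant - actual cant
CD = 56.8 - 34.1
CD = 22.7 mm

22.7


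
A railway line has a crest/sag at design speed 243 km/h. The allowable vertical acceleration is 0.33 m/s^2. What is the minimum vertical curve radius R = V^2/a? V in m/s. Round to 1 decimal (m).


Convert speed: V = 243 / 3.6 = 67.5 m/s
V^2 = 4556.25 m^2/s^2
R_v = 4556.25 / 0.33
R_v = 13806.8 m

13806.8


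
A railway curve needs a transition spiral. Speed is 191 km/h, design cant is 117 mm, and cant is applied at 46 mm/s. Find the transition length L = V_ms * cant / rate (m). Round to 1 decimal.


Convert speed: V = 191 / 3.6 = 53.0556 m/s
L = 53.0556 * 117 / 46
L = 6207.5 / 46
L = 134.9 m

134.9


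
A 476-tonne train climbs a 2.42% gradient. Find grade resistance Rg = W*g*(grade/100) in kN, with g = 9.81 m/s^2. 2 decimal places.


Rg = W * 9.81 * grade / 100
Rg = 476 * 9.81 * 2.42 / 100
Rg = 4669.56 * 0.0242
Rg = 113.00 kN

113.00


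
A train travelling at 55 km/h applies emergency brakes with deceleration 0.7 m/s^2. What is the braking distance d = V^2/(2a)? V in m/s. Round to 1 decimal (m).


Convert speed: V = 55 / 3.6 = 15.2778 m/s
V^2 = 233.4105
d = 233.4105 / (2 * 0.7)
d = 233.4105 / 1.4
d = 166.7 m

166.7


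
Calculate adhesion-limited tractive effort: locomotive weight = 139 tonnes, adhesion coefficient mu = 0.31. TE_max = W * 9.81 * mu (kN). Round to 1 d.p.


TE_max = W * g * mu
TE_max = 139 * 9.81 * 0.31
TE_max = 1363.59 * 0.31
TE_max = 422.7 kN

422.7


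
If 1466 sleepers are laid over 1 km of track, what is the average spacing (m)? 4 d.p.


Spacing = 1000 m / number of sleepers
Spacing = 1000 / 1466
Spacing = 0.6821 m

0.6821


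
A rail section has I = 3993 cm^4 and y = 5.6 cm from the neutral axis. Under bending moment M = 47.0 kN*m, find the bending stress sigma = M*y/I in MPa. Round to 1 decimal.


Convert units:
M = 47.0 kN*m = 47000000 N*mm
y = 5.6 cm = 56 mm
I = 3993 cm^4 = 39930000 mm^4
sigma = 47000000 * 56 / 39930000
sigma = 65.9 MPa

65.9


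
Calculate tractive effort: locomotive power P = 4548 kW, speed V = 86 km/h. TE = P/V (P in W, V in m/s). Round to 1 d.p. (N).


Convert: P = 4548 kW = 4548000 W
V = 86 / 3.6 = 23.8889 m/s
TE = 4548000 / 23.8889
TE = 190381.4 N

190381.4


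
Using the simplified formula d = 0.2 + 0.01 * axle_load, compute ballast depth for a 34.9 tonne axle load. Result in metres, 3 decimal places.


d = 0.2 + 0.01 * 34.9
d = 0.2 + 0.349
d = 0.549 m

0.549


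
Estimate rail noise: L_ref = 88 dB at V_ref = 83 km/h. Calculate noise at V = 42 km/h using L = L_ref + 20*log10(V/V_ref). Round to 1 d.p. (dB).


V/V_ref = 42 / 83 = 0.506024
log10(0.506024) = -0.295829
20 * -0.295829 = -5.9166
L = 88 + -5.9166 = 82.1 dB

82.1


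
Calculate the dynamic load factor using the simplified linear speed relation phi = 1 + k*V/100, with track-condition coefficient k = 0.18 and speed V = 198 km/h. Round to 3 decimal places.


phi = 1 + k * V / 100
phi = 1 + 0.18 * 198 / 100
phi = 1 + 0.3564
phi = 1.356

1.356


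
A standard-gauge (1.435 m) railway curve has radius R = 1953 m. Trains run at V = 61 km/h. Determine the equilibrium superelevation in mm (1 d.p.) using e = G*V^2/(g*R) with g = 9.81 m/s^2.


Convert speed: V = 61 / 3.6 = 16.9444 m/s
Apply formula: e = 1.435 * 16.9444^2 / (9.81 * 1953)
e = 1.435 * 287.1142 / 19158.93
e = 0.021505 m = 21.5 mm

21.5


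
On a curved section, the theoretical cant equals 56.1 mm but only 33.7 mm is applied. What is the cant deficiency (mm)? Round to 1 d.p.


Cant deficiency = equilibrium cant - actual cant
CD = 56.1 - 33.7
CD = 22.4 mm

22.4


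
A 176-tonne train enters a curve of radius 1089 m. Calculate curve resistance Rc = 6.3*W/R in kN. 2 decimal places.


Rc = 6.3 * W / R
Rc = 6.3 * 176 / 1089
Rc = 1108.8 / 1089
Rc = 1.02 kN

1.02


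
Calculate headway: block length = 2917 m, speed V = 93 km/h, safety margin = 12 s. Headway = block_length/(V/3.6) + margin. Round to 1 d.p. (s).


V = 93 / 3.6 = 25.8333 m/s
Block traversal time = 2917 / 25.8333 = 112.9161 s
Headway = 112.9161 + 12
Headway = 124.9 s

124.9


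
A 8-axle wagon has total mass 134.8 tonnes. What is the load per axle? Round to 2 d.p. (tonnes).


Load per axle = total weight / number of axles
Load = 134.8 / 8
Load = 16.85 tonnes

16.85


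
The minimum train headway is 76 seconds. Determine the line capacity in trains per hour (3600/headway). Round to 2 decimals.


Capacity = 3600 / headway
Capacity = 3600 / 76
Capacity = 47.37 trains/hour

47.37


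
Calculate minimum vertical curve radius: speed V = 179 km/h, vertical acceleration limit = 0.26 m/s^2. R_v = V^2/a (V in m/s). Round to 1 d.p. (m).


Convert speed: V = 179 / 3.6 = 49.7222 m/s
V^2 = 2472.2994 m^2/s^2
R_v = 2472.2994 / 0.26
R_v = 9508.8 m

9508.8


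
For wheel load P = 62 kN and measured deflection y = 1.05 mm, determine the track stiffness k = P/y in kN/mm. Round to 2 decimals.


Track stiffness k = P / y
k = 62 / 1.05
k = 59.05 kN/mm

59.05


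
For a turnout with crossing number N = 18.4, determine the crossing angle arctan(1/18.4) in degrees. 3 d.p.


1/N = 1/18.4 = 0.054348
angle = arctan(0.054348) = 0.054294 rad
angle = 0.054294 * 180/pi = 3.111 degrees

3.111


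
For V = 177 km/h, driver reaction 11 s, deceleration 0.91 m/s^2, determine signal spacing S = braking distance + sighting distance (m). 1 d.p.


V = 177 / 3.6 = 49.1667 m/s
Braking distance = 49.1667^2 / (2*0.91) = 1328.2204 m
Sighting distance = 49.1667 * 11 = 540.8333 m
S = 1328.2204 + 540.8333 = 1869.1 m

1869.1


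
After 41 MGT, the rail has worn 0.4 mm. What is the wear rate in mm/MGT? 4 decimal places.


Wear rate = total wear / cumulative tonnage
Rate = 0.4 / 41
Rate = 0.0098 mm/MGT

0.0098


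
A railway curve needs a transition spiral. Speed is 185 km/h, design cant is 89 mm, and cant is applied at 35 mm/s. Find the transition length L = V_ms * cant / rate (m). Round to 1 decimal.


Convert speed: V = 185 / 3.6 = 51.3889 m/s
L = 51.3889 * 89 / 35
L = 4573.6111 / 35
L = 130.7 m

130.7


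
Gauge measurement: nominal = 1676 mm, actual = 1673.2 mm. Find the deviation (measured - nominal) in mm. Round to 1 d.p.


Deviation = measured - nominal
Deviation = 1673.2 - 1676
Deviation = -2.8 mm

-2.8


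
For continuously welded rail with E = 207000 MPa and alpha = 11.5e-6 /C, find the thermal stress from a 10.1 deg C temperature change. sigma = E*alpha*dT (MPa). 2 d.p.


sigma = E * alpha * dT
sigma = 207000 * 11.5e-6 * 10.1
sigma = 2.3805 * 10.1
sigma = 24.04 MPa

24.04


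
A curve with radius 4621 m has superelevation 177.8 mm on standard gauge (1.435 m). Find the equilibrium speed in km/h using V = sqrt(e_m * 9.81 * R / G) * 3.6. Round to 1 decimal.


Convert cant: e = 177.8 mm = 0.1778 m
V_ms = sqrt(0.1778 * 9.81 * 4621 / 1.435)
V_ms = sqrt(5616.746605) = 74.945 m/s
V = 74.945 * 3.6 = 269.8 km/h

269.8


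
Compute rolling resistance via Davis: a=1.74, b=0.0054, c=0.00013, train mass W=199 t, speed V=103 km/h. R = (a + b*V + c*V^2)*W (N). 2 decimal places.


b*V = 0.0054 * 103 = 0.5562
c*V^2 = 0.00013 * 10609 = 1.37917
R_per_t = 1.74 + 0.5562 + 1.37917 = 3.67537 N/t
R_total = 3.67537 * 199 = 731.40 N

731.40


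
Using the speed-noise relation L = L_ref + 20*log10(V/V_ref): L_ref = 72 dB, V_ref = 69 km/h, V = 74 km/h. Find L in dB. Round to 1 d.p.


V/V_ref = 74 / 69 = 1.072464
log10(1.072464) = 0.030383
20 * 0.030383 = 0.6077
L = 72 + 0.6077 = 72.6 dB

72.6


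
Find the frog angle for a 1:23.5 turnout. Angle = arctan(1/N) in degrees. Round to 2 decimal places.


1/N = 1/23.5 = 0.042553
angle = arctan(0.042553) = 0.042528 rad
angle = 0.042528 * 180/pi = 2.44 degrees

2.44


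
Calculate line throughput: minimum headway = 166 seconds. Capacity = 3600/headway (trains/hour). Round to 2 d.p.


Capacity = 3600 / headway
Capacity = 3600 / 166
Capacity = 21.69 trains/hour

21.69


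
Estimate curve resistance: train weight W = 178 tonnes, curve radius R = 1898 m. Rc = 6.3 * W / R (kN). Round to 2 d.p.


Rc = 6.3 * W / R
Rc = 6.3 * 178 / 1898
Rc = 1121.4 / 1898
Rc = 0.59 kN

0.59


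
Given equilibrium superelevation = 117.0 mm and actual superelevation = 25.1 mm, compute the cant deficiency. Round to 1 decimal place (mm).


Cant deficiency = equilibrium cant - actual cant
CD = 117.0 - 25.1
CD = 91.9 mm

91.9


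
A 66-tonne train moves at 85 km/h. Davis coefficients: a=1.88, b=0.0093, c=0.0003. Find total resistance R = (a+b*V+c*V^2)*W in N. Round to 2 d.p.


b*V = 0.0093 * 85 = 0.7905
c*V^2 = 0.0003 * 7225 = 2.1675
R_per_t = 1.88 + 0.7905 + 2.1675 = 4.838 N/t
R_total = 4.838 * 66 = 319.31 N

319.31


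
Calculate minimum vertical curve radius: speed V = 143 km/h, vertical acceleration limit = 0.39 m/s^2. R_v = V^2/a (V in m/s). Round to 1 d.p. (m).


Convert speed: V = 143 / 3.6 = 39.7222 m/s
V^2 = 1577.8549 m^2/s^2
R_v = 1577.8549 / 0.39
R_v = 4045.8 m

4045.8


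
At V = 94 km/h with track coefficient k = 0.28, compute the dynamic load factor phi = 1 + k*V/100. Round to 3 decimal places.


phi = 1 + k * V / 100
phi = 1 + 0.28 * 94 / 100
phi = 1 + 0.2632
phi = 1.263

1.263


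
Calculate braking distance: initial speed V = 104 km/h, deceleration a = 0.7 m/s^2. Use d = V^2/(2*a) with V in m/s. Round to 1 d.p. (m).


Convert speed: V = 104 / 3.6 = 28.8889 m/s
V^2 = 834.5679
d = 834.5679 / (2 * 0.7)
d = 834.5679 / 1.4
d = 596.1 m

596.1


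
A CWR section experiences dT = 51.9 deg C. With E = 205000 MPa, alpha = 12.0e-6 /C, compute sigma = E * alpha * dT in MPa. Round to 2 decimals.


sigma = E * alpha * dT
sigma = 205000 * 12.0e-6 * 51.9
sigma = 2.46 * 51.9
sigma = 127.67 MPa

127.67


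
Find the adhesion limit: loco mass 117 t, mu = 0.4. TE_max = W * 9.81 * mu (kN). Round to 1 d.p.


TE_max = W * g * mu
TE_max = 117 * 9.81 * 0.4
TE_max = 1147.77 * 0.4
TE_max = 459.1 kN

459.1


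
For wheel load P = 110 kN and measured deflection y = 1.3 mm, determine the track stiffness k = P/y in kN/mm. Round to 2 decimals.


Track stiffness k = P / y
k = 110 / 1.3
k = 84.62 kN/mm

84.62


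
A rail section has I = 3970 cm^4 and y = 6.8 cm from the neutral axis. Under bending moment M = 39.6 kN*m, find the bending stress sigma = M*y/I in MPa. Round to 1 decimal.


Convert units:
M = 39.6 kN*m = 39600000 N*mm
y = 6.8 cm = 68 mm
I = 3970 cm^4 = 39700000 mm^4
sigma = 39600000 * 68 / 39700000
sigma = 67.8 MPa

67.8


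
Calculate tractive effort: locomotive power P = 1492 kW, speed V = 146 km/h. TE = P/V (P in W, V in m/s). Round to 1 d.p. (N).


Convert: P = 1492 kW = 1492000 W
V = 146 / 3.6 = 40.5556 m/s
TE = 1492000 / 40.5556
TE = 36789.0 N

36789.0


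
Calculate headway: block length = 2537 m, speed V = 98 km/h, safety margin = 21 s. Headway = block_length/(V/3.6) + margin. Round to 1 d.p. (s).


V = 98 / 3.6 = 27.2222 m/s
Block traversal time = 2537 / 27.2222 = 93.1959 s
Headway = 93.1959 + 21
Headway = 114.2 s

114.2


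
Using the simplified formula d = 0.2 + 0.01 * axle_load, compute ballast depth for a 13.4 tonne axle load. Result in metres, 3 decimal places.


d = 0.2 + 0.01 * 13.4
d = 0.2 + 0.134
d = 0.334 m

0.334


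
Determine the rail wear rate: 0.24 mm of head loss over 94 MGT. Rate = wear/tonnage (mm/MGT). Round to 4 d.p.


Wear rate = total wear / cumulative tonnage
Rate = 0.24 / 94
Rate = 0.0026 mm/MGT

0.0026


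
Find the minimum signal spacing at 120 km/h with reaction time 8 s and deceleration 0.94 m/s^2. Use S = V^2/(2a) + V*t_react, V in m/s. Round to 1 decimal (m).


V = 120 / 3.6 = 33.3333 m/s
Braking distance = 33.3333^2 / (2*0.94) = 591.0165 m
Sighting distance = 33.3333 * 8 = 266.6667 m
S = 591.0165 + 266.6667 = 857.7 m

857.7


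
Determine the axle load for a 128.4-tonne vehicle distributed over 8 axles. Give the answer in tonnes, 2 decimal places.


Load per axle = total weight / number of axles
Load = 128.4 / 8
Load = 16.05 tonnes

16.05


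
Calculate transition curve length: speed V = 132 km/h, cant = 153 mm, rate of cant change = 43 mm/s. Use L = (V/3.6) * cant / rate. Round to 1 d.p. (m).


Convert speed: V = 132 / 3.6 = 36.6667 m/s
L = 36.6667 * 153 / 43
L = 5610.0 / 43
L = 130.5 m

130.5


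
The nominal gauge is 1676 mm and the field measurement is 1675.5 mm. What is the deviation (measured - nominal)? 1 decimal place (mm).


Deviation = measured - nominal
Deviation = 1675.5 - 1676
Deviation = -0.5 mm

-0.5
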